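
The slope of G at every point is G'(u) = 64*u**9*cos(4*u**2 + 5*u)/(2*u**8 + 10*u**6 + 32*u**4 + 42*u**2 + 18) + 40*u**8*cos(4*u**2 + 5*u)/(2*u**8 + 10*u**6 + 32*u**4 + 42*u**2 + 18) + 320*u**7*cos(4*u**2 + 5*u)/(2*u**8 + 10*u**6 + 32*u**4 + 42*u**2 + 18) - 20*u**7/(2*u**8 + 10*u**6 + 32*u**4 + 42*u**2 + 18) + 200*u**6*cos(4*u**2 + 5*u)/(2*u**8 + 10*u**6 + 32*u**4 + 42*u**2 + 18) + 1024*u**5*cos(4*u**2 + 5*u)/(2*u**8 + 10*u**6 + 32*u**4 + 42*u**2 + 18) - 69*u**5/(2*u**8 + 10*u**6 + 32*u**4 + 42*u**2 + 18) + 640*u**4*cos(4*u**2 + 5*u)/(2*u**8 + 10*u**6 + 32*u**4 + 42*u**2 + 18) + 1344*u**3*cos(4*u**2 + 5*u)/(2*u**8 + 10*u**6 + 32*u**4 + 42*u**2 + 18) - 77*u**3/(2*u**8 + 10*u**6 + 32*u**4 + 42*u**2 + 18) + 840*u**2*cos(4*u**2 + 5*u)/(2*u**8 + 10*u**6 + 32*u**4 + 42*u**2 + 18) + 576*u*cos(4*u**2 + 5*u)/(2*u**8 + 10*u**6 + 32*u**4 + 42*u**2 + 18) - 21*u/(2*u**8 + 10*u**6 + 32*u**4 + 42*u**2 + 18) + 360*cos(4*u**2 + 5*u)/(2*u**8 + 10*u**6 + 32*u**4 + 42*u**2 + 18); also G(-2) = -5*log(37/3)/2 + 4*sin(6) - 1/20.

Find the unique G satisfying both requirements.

G(u) = -(10*u**2*log(u**4/3 + u**2 + 3) - 16*u**2*sin(4*u**2 + 5*u) + 10*log(u**4/3 + u**2 + 3) - 16*sin(4*u**2 + 5*u) + 1)/(4*(u**2 + 1))

Integrate term by term and add the pieces.
A general antiderivative is -5*log(u**4/3 + u**2 + 3)/2 + 4*sin(4*u**2 + 5*u) - 1/(4*u**2 + 4) + C.
The condition gives C = -5*log(37/3)/2 + 4*sin(6) - 1/20 - (-5*log(37/3)/2 + 4*sin(6) - 1/20) = 0.
So G(u) = -(10*u**2*log(u**4/3 + u**2 + 3) - 16*u**2*sin(4*u**2 + 5*u) + 10*log(u**4/3 + u**2 + 3) - 16*sin(4*u**2 + 5*u) + 1)/(4*(u**2 + 1)).
Check: d/du[-(10*u**2*log(u**4/3 + u**2 + 3) - 16*u**2*sin(4*u**2 + 5*u) + 10*log(u**4/3 + u**2 + 3) - 16*sin(4*u**2 + 5*u) + 1)/(4*(u**2 + 1))] = (64*u**9*cos(4*u**2 + 5*u) + 40*u**8*cos(4*u**2 + 5*u) + 320*u**7*cos(4*u**2 + 5*u) - 20*u**7 + 200*u**6*cos(4*u**2 + 5*u) + 1024*u**5*cos(4*u**2 + 5*u) - 69*u**5 + 640*u**4*cos(4*u**2 + 5*u) + 1344*u**3*cos(4*u**2 + 5*u) - 77*u**3 + 840*u**2*cos(4*u**2 + 5*u) + 576*u*cos(4*u**2 + 5*u) - 21*u + 360*cos(4*u**2 + 5*u))/(2*u**8 + 10*u**6 + 32*u**4 + 42*u**2 + 18), which equals G'(u).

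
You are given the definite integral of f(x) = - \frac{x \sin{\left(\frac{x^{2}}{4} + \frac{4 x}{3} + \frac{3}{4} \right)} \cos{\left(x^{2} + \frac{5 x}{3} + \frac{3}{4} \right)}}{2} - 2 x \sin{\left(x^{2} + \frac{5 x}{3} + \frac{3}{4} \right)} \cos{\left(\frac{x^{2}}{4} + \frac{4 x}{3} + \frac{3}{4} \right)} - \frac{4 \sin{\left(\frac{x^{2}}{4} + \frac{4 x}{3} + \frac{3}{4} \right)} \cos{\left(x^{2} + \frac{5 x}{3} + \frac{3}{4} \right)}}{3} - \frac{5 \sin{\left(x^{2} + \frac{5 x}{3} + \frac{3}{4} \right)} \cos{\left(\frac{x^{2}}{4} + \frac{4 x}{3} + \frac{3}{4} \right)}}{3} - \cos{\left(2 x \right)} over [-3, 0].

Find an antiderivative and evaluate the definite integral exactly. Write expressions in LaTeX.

The integrand splits into summands that can be handled one at a time.
F(x) = \frac{- \sin{\left(2 x \right)} + 2 \cos{\left(\frac{x^{2}}{4} + \frac{4 x}{3} + \frac{3}{4} \right)} \cos{\left(x^{2} + \frac{5 x}{3} + \frac{3}{4} \right)}}{2} is an antiderivative of f.
Check: d/dx[\frac{- \sin{\left(2 x \right)} + 2 \cos{\left(\frac{x^{2}}{4} + \frac{4 x}{3} + \frac{3}{4} \right)} \cos{\left(x^{2} + \frac{5 x}{3} + \frac{3}{4} \right)}}{2}] = - \frac{x \sin{\left(\frac{x^{2}}{4} + \frac{4 x}{3} + \frac{3}{4} \right)} \cos{\left(x^{2} + \frac{5 x}{3} + \frac{3}{4} \right)}}{2} - 2 x \sin{\left(x^{2} + \frac{5 x}{3} + \frac{3}{4} \right)} \cos{\left(\frac{x^{2}}{4} + \frac{4 x}{3} + \frac{3}{4} \right)} - \frac{4 \sin{\left(\frac{x^{2}}{4} + \frac{4 x}{3} + \frac{3}{4} \right)} \cos{\left(x^{2} + \frac{5 x}{3} + \frac{3}{4} \right)}}{3} - \frac{5 \sin{\left(x^{2} + \frac{5 x}{3} + \frac{3}{4} \right)} \cos{\left(\frac{x^{2}}{4} + \frac{4 x}{3} + \frac{3}{4} \right)}}{3} - \cos{\left(2 x \right)} = f(x).
F(0) = \cos^{2}{\left(\frac{3}{4} \right)}; F(-3) = \frac{\sin{\left(6 \right)}}{2} + \cos{\left(1 \right)} \cos{\left(\frac{19}{4} \right)}.
Integral = F(0) - F(-3) = - \cos{\left(1 \right)} \cos{\left(\frac{19}{4} \right)} - \frac{\sin{\left(6 \right)}}{2} + \cos^{2}{\left(\frac{3}{4} \right)}.

Antiderivative: F(x) = \frac{- \sin{\left(2 x \right)} + 2 \cos{\left(\frac{x^{2}}{4} + \frac{4 x}{3} + \frac{3}{4} \right)} \cos{\left(x^{2} + \frac{5 x}{3} + \frac{3}{4} \right)}}{2}; value = - \cos{\left(1 \right)} \cos{\left(\frac{19}{4} \right)} - \frac{\sin{\left(6 \right)}}{2} + \cos^{2}{\left(\frac{3}{4} \right)}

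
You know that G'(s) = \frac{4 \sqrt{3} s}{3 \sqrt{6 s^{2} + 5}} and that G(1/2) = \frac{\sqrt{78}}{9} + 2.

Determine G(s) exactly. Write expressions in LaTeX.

G'(s) matches the chain-rule pattern g'(h)*h' with inner function h(s) = 2 s^{2} + \frac{5}{3}; substituting u = h(s) collapses the integral.
A general antiderivative is \frac{2 \sqrt{2 s^{2} + \frac{5}{3}}}{3} + C.
The condition gives C = \frac{\sqrt{78}}{9} + 2 - (\frac{\sqrt{78}}{9}) = 2.
So G(s) = \frac{2 \sqrt{2 s^{2} + \frac{5}{3}}}{3} + 2.
Check: d/ds[\frac{2 \sqrt{2 s^{2} + \frac{5}{3}}}{3} + 2] = \frac{4 \sqrt{3} s}{3 \sqrt{6 s^{2} + 5}} = G'(s).

G(s) = \frac{2 \sqrt{2 s^{2} + \frac{5}{3}}}{3} + 2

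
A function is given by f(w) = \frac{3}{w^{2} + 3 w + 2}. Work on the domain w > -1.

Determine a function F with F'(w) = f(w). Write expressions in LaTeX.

Factor the denominator (\left(w + 1\right) \left(w + 2\right)) and decompose: f = - \frac{3}{w + 2} + \frac{3}{w + 1}; each piece integrates to a log, atan, or power term.
Check: d/dw[3 \left(\log{\left(w + 1 \right)} - \log{\left(w + 2 \right)}\right)] = \frac{3}{w^{2} + 3 w + 2} = f(w).

An antiderivative is F(w) = 3 \left(\log{\left(w + 1 \right)} - \log{\left(w + 2 \right)}\right).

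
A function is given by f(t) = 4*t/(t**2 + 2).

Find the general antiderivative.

F(t) = 2*log(t**2 + 2) + C

f matches the chain-rule pattern g'(h)*h' with inner function h(t) = t**2 + 2; substituting u = h(t) collapses the integral.
Check: d/dt[2*log(t**2 + 2)] = 4*t/(t**2 + 2) = f(t).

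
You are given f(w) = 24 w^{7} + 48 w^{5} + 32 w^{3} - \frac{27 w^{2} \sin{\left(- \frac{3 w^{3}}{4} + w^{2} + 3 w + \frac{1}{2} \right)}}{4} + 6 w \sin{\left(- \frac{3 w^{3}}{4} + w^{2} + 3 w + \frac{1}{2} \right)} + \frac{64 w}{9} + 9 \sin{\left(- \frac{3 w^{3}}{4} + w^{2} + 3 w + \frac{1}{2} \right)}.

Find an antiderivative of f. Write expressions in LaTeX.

Integrate term by term and add the pieces.
Check: d/dw[\frac{81 w^{8} + 216 w^{6} + 216 w^{4} + 96 w^{2} - 81 \cos{\left(- \frac{3 w^{3}}{4} + w^{2} + 3 w + \frac{1}{2} \right)} + 16}{27}] = 24 w^{7} + 48 w^{5} + 32 w^{3} - \frac{27 w^{2} \sin{\left(- \frac{3 w^{3}}{4} + w^{2} + 3 w + \frac{1}{2} \right)}}{4} + 6 w \sin{\left(- \frac{3 w^{3}}{4} + w^{2} + 3 w + \frac{1}{2} \right)} + \frac{64 w}{9} + 9 \sin{\left(- \frac{3 w^{3}}{4} + w^{2} + 3 w + \frac{1}{2} \right)} = f(w).

An antiderivative is F(w) = \frac{81 w^{8} + 216 w^{6} + 216 w^{4} + 96 w^{2} - 81 \cos{\left(- \frac{3 w^{3}}{4} + w^{2} + 3 w + \frac{1}{2} \right)} + 16}{27}.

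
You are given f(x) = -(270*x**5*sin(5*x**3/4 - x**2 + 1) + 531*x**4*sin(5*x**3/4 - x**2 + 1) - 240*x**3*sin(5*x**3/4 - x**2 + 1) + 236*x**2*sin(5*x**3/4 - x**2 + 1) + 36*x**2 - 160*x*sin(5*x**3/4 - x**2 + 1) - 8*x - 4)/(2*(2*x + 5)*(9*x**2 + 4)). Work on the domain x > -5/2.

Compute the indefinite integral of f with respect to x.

F(x) = -log(2*x + 5) + 2*cos(5*x**3/4 - x**2 + 1) + atan(3*x/2)/3 + C

For F(x) to be correct the identity F'(x) - f(x) = 0 must hold.
Check: d/dx[-log(2*x + 5) + 2*cos(5*x**3/4 - x**2 + 1) + atan(3*x/2)/3] = (-270*x**5*sin(5*x**3/4 - x**2 + 1) - 531*x**4*sin(5*x**3/4 - x**2 + 1) + 240*x**3*sin(5*x**3/4 - x**2 + 1) - 236*x**2*sin(5*x**3/4 - x**2 + 1) - 36*x**2 + 160*x*sin(5*x**3/4 - x**2 + 1) + 8*x + 4)/(36*x**3 + 90*x**2 + 16*x + 40), which equals f(x).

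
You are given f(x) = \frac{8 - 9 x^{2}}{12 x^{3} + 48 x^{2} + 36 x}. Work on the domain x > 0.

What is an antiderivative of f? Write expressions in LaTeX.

An antiderivative is F(x) = \frac{2 \log{\left(x \right)}}{9} + \frac{\log{\left(x + 1 \right)}}{24} - \frac{73 \log{\left(x + 3 \right)}}{72}.

The denominator factors as 12 x \left(x + 1\right) \left(x + 3\right); partial fractions split f into directly integrable pieces: - \frac{73}{72 \left(x + 3\right)} + \frac{1}{24 \left(x + 1\right)} + \frac{2}{9 x}.
Check: d/dx[\frac{2 \log{\left(x \right)}}{9} + \frac{\log{\left(x + 1 \right)}}{24} - \frac{73 \log{\left(x + 3 \right)}}{72}] = \frac{8 - 9 x^{2}}{12 x^{3} + 48 x^{2} + 36 x} = f(x).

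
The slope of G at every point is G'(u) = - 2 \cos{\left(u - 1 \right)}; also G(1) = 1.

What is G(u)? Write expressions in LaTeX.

G(u) = 1 - 2 \sin{\left(u - 1 \right)}

The proposed G(u) is checked by its d/du: the result must match the given G'(u).
A general antiderivative is - 2 \sin{\left(u - 1 \right)} + C.
The condition gives C = 1 - (0) = 1.
So G(u) = 1 - 2 \sin{\left(u - 1 \right)}.
Check: d/du[1 - 2 \sin{\left(u - 1 \right)}] = - 2 \cos{\left(u - 1 \right)} = G'(u).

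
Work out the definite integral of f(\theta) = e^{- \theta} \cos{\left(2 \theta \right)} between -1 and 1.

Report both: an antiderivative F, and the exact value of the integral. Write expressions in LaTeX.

A first test for any F(\theta): its \theta-derivative must equal f(\theta) identically.
F(\theta) = - \frac{\left(- 2 \sin{\left(2 \theta \right)} + \cos{\left(2 \theta \right)}\right) e^{- \theta}}{5} is an antiderivative of f.
Check: d/d\theta[- \frac{\left(- 2 \sin{\left(2 \theta \right)} + \cos{\left(2 \theta \right)}\right) e^{- \theta}}{5}] = e^{- \theta} \cos{\left(2 \theta \right)} = f(\theta).
F(1) = - \frac{\cos{\left(2 \right)}}{5 e} + \frac{2 \sin{\left(2 \right)}}{5 e}; F(-1) = - \frac{2 e \sin{\left(2 \right)}}{5} - \frac{e \cos{\left(2 \right)}}{5}.
Integral = F(1) - F(-1) = \frac{e \cos{\left(2 \right)}}{5} - \frac{\cos{\left(2 \right)}}{5 e} + \frac{2 \sin{\left(2 \right)}}{5 e} + \frac{2 e \sin{\left(2 \right)}}{5}.

Antiderivative: F(\theta) = - \frac{\left(- 2 \sin{\left(2 \theta \right)} + \cos{\left(2 \theta \right)}\right) e^{- \theta}}{5}; value = \frac{e \cos{\left(2 \right)}}{5} - \frac{\cos{\left(2 \right)}}{5 e} + \frac{2 \sin{\left(2 \right)}}{5 e} + \frac{2 e \sin{\left(2 \right)}}{5}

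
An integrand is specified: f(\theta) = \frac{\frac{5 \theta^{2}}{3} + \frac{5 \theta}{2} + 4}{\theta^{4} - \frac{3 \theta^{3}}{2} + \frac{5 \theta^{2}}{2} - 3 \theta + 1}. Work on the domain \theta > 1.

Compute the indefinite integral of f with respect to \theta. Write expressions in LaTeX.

F(\theta) = - \frac{- 294 \log{\left(\theta - 1 \right)} + 272 \log{\left(\theta - \frac{1}{2} \right)} + 11 \log{\left(\theta^{2} + 2 \right)} + 34 \sqrt{2} \operatorname{atan}{\left(\frac{\sqrt{2} \theta}{2} \right)}}{54} + C

Factor the denominator (3 \left(\theta - 1\right) \left(2 \theta - 1\right) \left(\theta^{2} + 2\right)) and decompose: f = - \frac{11 \theta + 34}{27 \left(\theta^{2} + 2\right)} - \frac{272}{27 \left(2 \theta - 1\right)} + \frac{49}{9 \left(\theta - 1\right)}; each piece integrates to a log, atan, or power term.
Check: d/d\theta[- \frac{- 294 \log{\left(\theta - 1 \right)} + 272 \log{\left(\theta - \frac{1}{2} \right)} + 11 \log{\left(\theta^{2} + 2 \right)} + 34 \sqrt{2} \operatorname{atan}{\left(\frac{\sqrt{2} \theta}{2} \right)}}{54}] = \frac{10 \theta^{2} + 15 \theta + 24}{6 \theta^{4} - 9 \theta^{3} + 15 \theta^{2} - 18 \theta + 6}, which equals f(\theta).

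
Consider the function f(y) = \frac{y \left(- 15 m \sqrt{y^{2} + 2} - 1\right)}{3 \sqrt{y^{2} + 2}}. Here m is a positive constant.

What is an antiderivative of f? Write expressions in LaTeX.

A first test for any F(y): its y-derivative must equal f(y) identically.
Check: d/dy[\frac{- 15 m y^{2} - 2 \sqrt{y^{2} + 2}}{6}] = \frac{- 15 m y \sqrt{y^{2} + 2} - y}{3 \sqrt{y^{2} + 2}}, which equals f(y).

An antiderivative is F(y) = \frac{- 15 m y^{2} - 2 \sqrt{y^{2} + 2}}{6}.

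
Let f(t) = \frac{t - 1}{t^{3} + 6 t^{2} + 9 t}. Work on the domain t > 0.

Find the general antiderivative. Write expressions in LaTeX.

The denominator factors as t \left(t + 3\right)^{2}; partial fractions split f into directly integrable pieces: \frac{1}{9 \left(t + 3\right)} + \frac{4}{3 \left(t + 3\right)^{2}} - \frac{1}{9 t}.
Check: d/dt[\frac{- t \log{\left(t \right)} + t \log{\left(t + 3 \right)} - 3 \log{\left(t \right)} + 3 \log{\left(t + 3 \right)} - 12}{9 \left(t + 3\right)}] = \frac{t - 1}{t^{3} + 6 t^{2} + 9 t} = f(t).

F(t) = \frac{- t \log{\left(t \right)} + t \log{\left(t + 3 \right)} - 3 \log{\left(t \right)} + 3 \log{\left(t + 3 \right)} - 12}{9 \left(t + 3\right)} + C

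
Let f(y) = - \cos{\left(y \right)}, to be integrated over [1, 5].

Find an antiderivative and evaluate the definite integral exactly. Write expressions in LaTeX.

Antiderivative: F(y) = - \sin{\left(y \right)}; value = \sin{\left(1 \right)} - \sin{\left(5 \right)}

Check any antiderivative F(y) by computing F'(y) and comparing it with f(y).
F(y) = - \sin{\left(y \right)} is an antiderivative of f.
Check: d/dy[- \sin{\left(y \right)}] = - \cos{\left(y \right)} = f(y).
F(5) = - \sin{\left(5 \right)}; F(1) = - \sin{\left(1 \right)}.
Integral = F(5) - F(1) = \sin{\left(1 \right)} - \sin{\left(5 \right)}.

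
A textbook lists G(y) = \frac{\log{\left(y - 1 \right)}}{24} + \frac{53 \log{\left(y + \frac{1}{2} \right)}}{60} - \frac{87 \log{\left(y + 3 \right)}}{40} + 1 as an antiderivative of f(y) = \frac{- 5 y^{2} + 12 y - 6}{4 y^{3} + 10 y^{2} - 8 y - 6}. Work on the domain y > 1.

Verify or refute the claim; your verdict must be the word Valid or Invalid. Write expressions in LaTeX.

Valid. The derivative of G reproduces f.

d/dy[G] = \frac{- 5 y^{2} + 12 y - 6}{4 y^{3} + 10 y^{2} - 8 y - 6}
This equals f(y) exactly, so the claim holds.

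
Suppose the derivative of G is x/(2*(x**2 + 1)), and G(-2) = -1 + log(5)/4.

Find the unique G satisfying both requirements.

G(x) = log(x**2 + 1)/4 - 1

The substitution u = x**2 + 1 works: G'(x) is exactly (dG/du)*(du/dx) for that inner function.
A general antiderivative is log(x**2 + 1)/4 + C.
The condition gives C = -1 + log(5)/4 - (log(5)/4) = -1.
So G(x) = log(x**2 + 1)/4 - 1.
Check: d/dx[log(x**2 + 1)/4 - 1] = x/(2*x**2 + 2), which equals G'(x).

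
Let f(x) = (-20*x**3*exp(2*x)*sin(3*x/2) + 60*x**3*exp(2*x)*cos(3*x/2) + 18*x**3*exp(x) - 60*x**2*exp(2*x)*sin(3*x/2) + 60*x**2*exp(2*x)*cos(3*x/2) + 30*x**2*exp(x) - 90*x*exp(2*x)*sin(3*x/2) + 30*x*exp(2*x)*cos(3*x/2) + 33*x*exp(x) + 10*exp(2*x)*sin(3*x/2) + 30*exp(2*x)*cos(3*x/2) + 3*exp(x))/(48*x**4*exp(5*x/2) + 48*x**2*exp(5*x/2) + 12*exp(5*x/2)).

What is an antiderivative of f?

An antiderivative is F(x) = (10*x*exp(x)*sin(3*x/2) - 3*x + 10*exp(x)*sin(3*x/2) - 3)/(12*x**2*exp(3*x/2) + 6*exp(3*x/2)).

Whatever form F(x) takes, F'(x) = f(x) is non-negotiable.
Check: d/dx[(10*x*exp(x)*sin(3*x/2) - 3*x + 10*exp(x)*sin(3*x/2) - 3)/(12*x**2*exp(3*x/2) + 6*exp(3*x/2))] = (-20*x**3*exp(x)*sin(3*x/2) + 60*x**3*exp(x)*cos(3*x/2) + 18*x**3 - 60*x**2*exp(x)*sin(3*x/2) + 60*x**2*exp(x)*cos(3*x/2) + 30*x**2 - 90*x*exp(x)*sin(3*x/2) + 30*x*exp(x)*cos(3*x/2) + 33*x + 10*exp(x)*sin(3*x/2) + 30*exp(x)*cos(3*x/2) + 3)/(48*x**4*exp(3*x/2) + 48*x**2*exp(3*x/2) + 12*exp(3*x/2)), which equals f(x).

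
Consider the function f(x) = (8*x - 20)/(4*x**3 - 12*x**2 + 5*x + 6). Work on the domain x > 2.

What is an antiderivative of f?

The denominator factors as (x - 2)*(2*x - 3)*(2*x + 1); partial fractions split f into directly integrable pieces: -12/(5*(2*x + 1)) + 4/(2*x - 3) - 4/(5*(x - 2)).
Check: d/dx[-4*log(x - 2)/5 + 2*log(x - 3/2) - 6*log(x + 1/2)/5] = (8*x - 20)/(4*x**3 - 12*x**2 + 5*x + 6) = f(x).

An antiderivative is F(x) = -4*log(x - 2)/5 + 2*log(x - 3/2) - 6*log(x + 1/2)/5.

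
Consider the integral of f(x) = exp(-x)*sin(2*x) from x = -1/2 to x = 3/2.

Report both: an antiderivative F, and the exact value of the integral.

Check any antiderivative F(x) by computing F'(x) and comparing it with f(x).
F(x) = -exp(-x)*sin(2*x)/5 - 2*exp(-x)*cos(2*x)/5 is an antiderivative of f.
Check: d/dx[-exp(-x)*sin(2*x)/5 - 2*exp(-x)*cos(2*x)/5] = exp(-x)*sin(2*x) = f(x).
F(3/2) = -exp(-3/2)*sin(3)/5 - 2*exp(-3/2)*cos(3)/5; F(-1/2) = -2*exp(1/2)*cos(1)/5 + exp(1/2)*sin(1)/5.
Integral = F(3/2) - F(-1/2) = -exp(1/2)*sin(1)/5 - exp(-3/2)*sin(3)/5 - 2*exp(-3/2)*cos(3)/5 + 2*exp(1/2)*cos(1)/5.

Antiderivative: F(x) = -exp(-x)*sin(2*x)/5 - 2*exp(-x)*cos(2*x)/5; value = -exp(1/2)*sin(1)/5 - exp(-3/2)*sin(3)/5 - 2*exp(-3/2)*cos(3)/5 + 2*exp(1/2)*cos(1)/5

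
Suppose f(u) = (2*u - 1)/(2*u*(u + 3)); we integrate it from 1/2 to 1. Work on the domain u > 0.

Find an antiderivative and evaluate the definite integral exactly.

Antiderivative: F(u) = (-log(u) + 7*log(u + 3))/6; value = -7*log(7/2)/6 - log(2)/6 + 7*log(4)/6

Factor the denominator (2*u*(u + 3)) and decompose: f = 7/(6*(u + 3)) - 1/(6*u); each piece integrates to a log, atan, or power term.
F(u) = (-log(u) + 7*log(u + 3))/6 is an antiderivative of f.
Check: d/du[(-log(u) + 7*log(u + 3))/6] = (2*u - 1)/(2*u**2 + 6*u), which equals f(u).
F(1) = 7*log(4)/6; F(1/2) = log(2)/6 + 7*log(7/2)/6.
Integral = F(1) - F(1/2) = -7*log(7/2)/6 - log(2)/6 + 7*log(4)/6.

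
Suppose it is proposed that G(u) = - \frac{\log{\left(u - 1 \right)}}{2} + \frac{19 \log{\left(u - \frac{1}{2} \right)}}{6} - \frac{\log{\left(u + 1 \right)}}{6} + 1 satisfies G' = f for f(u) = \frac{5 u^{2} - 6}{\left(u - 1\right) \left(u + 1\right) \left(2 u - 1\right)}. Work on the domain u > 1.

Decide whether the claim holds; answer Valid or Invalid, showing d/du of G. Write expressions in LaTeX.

Valid - differentiating G returns exactly f.

d/du[G] = \frac{5 u^{2} - 6}{2 u^{3} - u^{2} - 2 u + 1}
This equals f(u) exactly, so the claim holds.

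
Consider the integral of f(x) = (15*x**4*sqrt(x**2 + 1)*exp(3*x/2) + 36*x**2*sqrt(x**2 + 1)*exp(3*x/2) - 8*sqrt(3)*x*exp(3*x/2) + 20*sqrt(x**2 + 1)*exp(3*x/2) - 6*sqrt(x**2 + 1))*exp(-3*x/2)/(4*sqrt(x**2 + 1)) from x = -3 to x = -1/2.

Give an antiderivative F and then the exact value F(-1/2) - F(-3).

Antiderivative: F(x) = 3*x**5/4 + 3*x**3 + 5*x - 2*sqrt(3*x**2 + 3) + exp(-3*x/2); value = -exp(9/2) - sqrt(15) + exp(3/4) + 2*sqrt(30) + 35245/128

An antiderivative F(x) passes only if d/dx[F] lands on f(x) exactly.
F(x) = 3*x**5/4 + 3*x**3 + 5*x - 2*sqrt(3*x**2 + 3) + exp(-3*x/2) is an antiderivative of f.
Check: d/dx[3*x**5/4 + 3*x**3 + 5*x - 2*sqrt(3*x**2 + 3) + exp(-3*x/2)] = (15*x**4*sqrt(x**2 + 1)*exp(3*x/2) + 36*x**2*sqrt(x**2 + 1)*exp(3*x/2) - 8*sqrt(3)*x*exp(3*x/2) + 20*sqrt(x**2 + 1)*exp(3*x/2) - 6*sqrt(x**2 + 1))*exp(-3*x/2)/(4*sqrt(x**2 + 1)) = f(x).
F(-1/2) = -sqrt(15) - 371/128 + exp(3/4); F(-3) = -1113/4 - 2*sqrt(30) + exp(9/2).
Integral = F(-1/2) - F(-3) = -exp(9/2) - sqrt(15) + exp(3/4) + 2*sqrt(30) + 35245/128.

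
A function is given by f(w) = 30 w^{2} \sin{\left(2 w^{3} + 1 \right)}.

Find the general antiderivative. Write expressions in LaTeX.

f matches the chain-rule pattern g'(h)*h' with inner function h(w) = 2 w^{3} + 1; substituting u = h(w) collapses the integral.
Check: d/dw[- 5 \cos{\left(2 w^{3} + 1 \right)}] = 30 w^{2} \sin{\left(2 w^{3} + 1 \right)} = f(w).

F(w) = - 5 \cos{\left(2 w^{3} + 1 \right)} + C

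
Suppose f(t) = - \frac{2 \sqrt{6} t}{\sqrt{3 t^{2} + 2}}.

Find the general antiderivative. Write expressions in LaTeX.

f matches the chain-rule pattern g'(h)*h' with inner function h(t) = 2 t^{2} + \frac{4}{3}; substituting u = h(t) collapses the integral.
Check: d/dt[- 2 \sqrt{2 t^{2} + \frac{4}{3}}] = - \frac{2 \sqrt{6} t}{\sqrt{3 t^{2} + 2}} = f(t).

F(t) = - 2 \sqrt{2 t^{2} + \frac{4}{3}} + C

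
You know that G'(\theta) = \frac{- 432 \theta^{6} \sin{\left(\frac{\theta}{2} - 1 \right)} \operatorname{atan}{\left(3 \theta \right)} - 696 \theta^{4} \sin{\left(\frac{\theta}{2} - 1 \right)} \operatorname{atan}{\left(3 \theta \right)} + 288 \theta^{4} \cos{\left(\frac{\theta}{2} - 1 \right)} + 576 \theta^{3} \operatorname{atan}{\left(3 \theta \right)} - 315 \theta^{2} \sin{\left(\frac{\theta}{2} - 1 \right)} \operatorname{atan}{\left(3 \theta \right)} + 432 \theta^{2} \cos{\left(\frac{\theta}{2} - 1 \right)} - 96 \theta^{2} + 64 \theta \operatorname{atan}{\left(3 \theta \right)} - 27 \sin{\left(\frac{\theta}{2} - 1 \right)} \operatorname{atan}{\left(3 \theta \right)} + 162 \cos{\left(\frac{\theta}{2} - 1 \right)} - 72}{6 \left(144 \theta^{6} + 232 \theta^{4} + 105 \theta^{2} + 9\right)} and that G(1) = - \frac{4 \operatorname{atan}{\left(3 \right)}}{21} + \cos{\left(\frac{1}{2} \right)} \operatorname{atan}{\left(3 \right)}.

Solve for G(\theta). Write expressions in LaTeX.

G'(\theta) has the shape u'v + uv' for u = \cos{\left(\frac{\theta}{2} - 1 \right)} - \frac{2}{3 \left(2 \theta^{2} + \frac{3}{2}\right)} and v = \operatorname{atan}{\left(3 \theta \right)} — it is the derivative of the product u*v.
A general antiderivative is \frac{2 \left(\frac{3 \cos{\left(\frac{\theta}{2} - 1 \right)}}{2} - \frac{1}{2 \theta^{2} + \frac{3}{2}}\right) \operatorname{atan}{\left(3 \theta \right)}}{3} + C.
The condition gives C = - \frac{4 \operatorname{atan}{\left(3 \right)}}{21} + \cos{\left(\frac{1}{2} \right)} \operatorname{atan}{\left(3 \right)} - (- \frac{4 \operatorname{atan}{\left(3 \right)}}{21} + \cos{\left(\frac{1}{2} \right)} \operatorname{atan}{\left(3 \right)}) = 0.
So G(\theta) = \cos{\left(\frac{\theta}{2} - 1 \right)} \operatorname{atan}{\left(3 \theta \right)} - \frac{2 \operatorname{atan}{\left(3 \theta \right)}}{6 \theta^{2} + \frac{9}{2}}.
Check: d/d\theta[\cos{\left(\frac{\theta}{2} - 1 \right)} \operatorname{atan}{\left(3 \theta \right)} - \frac{2 \operatorname{atan}{\left(3 \theta \right)}}{6 \theta^{2} + \frac{9}{2}}] = \frac{- 432 \theta^{6} \sin{\left(\frac{\theta}{2} - 1 \right)} \operatorname{atan}{\left(3 \theta \right)} - 696 \theta^{4} \sin{\left(\frac{\theta}{2} - 1 \right)} \operatorname{atan}{\left(3 \theta \right)} + 288 \theta^{4} \cos{\left(\frac{\theta}{2} - 1 \right)} + 576 \theta^{3} \operatorname{atan}{\left(3 \theta \right)} - 315 \theta^{2} \sin{\left(\frac{\theta}{2} - 1 \right)} \operatorname{atan}{\left(3 \theta \right)} + 432 \theta^{2} \cos{\left(\frac{\theta}{2} - 1 \right)} - 96 \theta^{2} + 64 \theta \operatorname{atan}{\left(3 \theta \right)} - 27 \sin{\left(\frac{\theta}{2} - 1 \right)} \operatorname{atan}{\left(3 \theta \right)} + 162 \cos{\left(\frac{\theta}{2} - 1 \right)} - 72}{864 \theta^{6} + 1392 \theta^{4} + 630 \theta^{2} + 54}, which equals G'(\theta).

G(\theta) = \cos{\left(\frac{\theta}{2} - 1 \right)} \operatorname{atan}{\left(3 \theta \right)} - \frac{2 \operatorname{atan}{\left(3 \theta \right)}}{6 \theta^{2} + \frac{9}{2}}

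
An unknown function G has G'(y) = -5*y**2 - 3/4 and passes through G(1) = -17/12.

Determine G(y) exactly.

A candidate passes only if d/dy[G] lands on the given G'(y) exactly.
A general antiderivative is -5*y**3/3 - 3*y/4 + C.
The condition gives C = -17/12 - (-29/12) = 1.
So G(y) = -(20*y**3 + 9*y - 12)/12.
Check: d/dy[-(20*y**3 + 9*y - 12)/12] = -5*y**2 - 3/4 = G'(y).

G(y) = -(20*y**3 + 9*y - 12)/12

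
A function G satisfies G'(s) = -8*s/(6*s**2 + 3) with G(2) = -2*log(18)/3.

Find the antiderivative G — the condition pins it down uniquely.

G(s) = -2*log(4*s**2 + 2)/3

The substitution u = 4*s**2 + 2 works: G'(s) is exactly (dG/du)*(du/ds) for that inner function.
A general antiderivative is -2*log(4*s**2 + 2)/3 + C.
The condition gives C = -2*log(18)/3 - (-2*log(18)/3) = 0.
So G(s) = -2*log(4*s**2 + 2)/3.
Check: d/ds[-2*log(4*s**2 + 2)/3] = -8*s/(6*s**2 + 3) = G'(s).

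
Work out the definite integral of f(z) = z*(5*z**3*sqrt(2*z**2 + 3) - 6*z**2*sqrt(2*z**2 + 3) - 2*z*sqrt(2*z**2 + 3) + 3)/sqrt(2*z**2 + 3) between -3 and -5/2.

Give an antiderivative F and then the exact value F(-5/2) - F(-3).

Recover f(z) by differentiating a candidate F(z); any mismatch rules it out.
F(z) = z**5 - 3*z**4/2 - 2*z**3/3 + 3*sqrt(2*z**2 + 3)/2 is an antiderivative of f.
Check: d/dz[z**5 - 3*z**4/2 - 2*z**3/3 + 3*sqrt(2*z**2 + 3)/2] = (5*z**4*sqrt(2*z**2 + 3) - 6*z**3*sqrt(2*z**2 + 3) - 2*z**2*sqrt(2*z**2 + 3) + 3*z)/sqrt(2*z**2 + 3), which equals f(z).
F(-5/2) = -875/6 + 3*sqrt(62)/4; F(-3) = -693/2 + 3*sqrt(21)/2.
Integral = F(-5/2) - F(-3) = -3*sqrt(21)/2 + 3*sqrt(62)/4 + 602/3.

Antiderivative: F(z) = z**5 - 3*z**4/2 - 2*z**3/3 + 3*sqrt(2*z**2 + 3)/2; value = -3*sqrt(21)/2 + 3*sqrt(62)/4 + 602/3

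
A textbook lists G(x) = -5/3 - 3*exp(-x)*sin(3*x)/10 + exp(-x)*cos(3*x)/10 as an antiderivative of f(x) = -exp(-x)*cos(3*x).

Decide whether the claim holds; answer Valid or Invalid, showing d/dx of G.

Valid. The derivative of G reproduces f.

d/dx[G] = -exp(-x)*cos(3*x)
This equals f(x) exactly, so the claim holds.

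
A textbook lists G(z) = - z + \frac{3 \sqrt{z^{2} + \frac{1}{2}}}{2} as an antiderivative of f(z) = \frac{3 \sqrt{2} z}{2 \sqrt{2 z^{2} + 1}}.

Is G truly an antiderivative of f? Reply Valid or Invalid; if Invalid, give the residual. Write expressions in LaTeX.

Invalid: d/dz[G] - f = -1, which is not 0.

d/dz[G] = \frac{3 \sqrt{2} z - 2 \sqrt{2 z^{2} + 1}}{2 \sqrt{2 z^{2} + 1}}
d/dz[G] - f(z) = -1 != 0.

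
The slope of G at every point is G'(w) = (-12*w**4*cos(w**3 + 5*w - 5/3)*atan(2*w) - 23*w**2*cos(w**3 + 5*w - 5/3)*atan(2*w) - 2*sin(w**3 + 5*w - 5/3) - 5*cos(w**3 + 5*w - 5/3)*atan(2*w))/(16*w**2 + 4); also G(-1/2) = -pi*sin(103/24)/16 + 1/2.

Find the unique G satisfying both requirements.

G(w) = -sin(w**3 + 5*w - 5/3)*atan(2*w)/4 + 1/2

Recognize the product-rule pattern: G'(w) = u'v + uv' with u = -atan(2*w)/4, v = sin(w**3 + 5*w - 5/3), so integration by parts undoes it.
A general antiderivative is -sin(w**3 + 5*w - 5/3)*atan(2*w)/4 + C.
The condition gives C = -pi*sin(103/24)/16 + 1/2 - (-pi*sin(103/24)/16) = 1/2.
So G(w) = -sin(w**3 + 5*w - 5/3)*atan(2*w)/4 + 1/2.
Check: d/dw[-sin(w**3 + 5*w - 5/3)*atan(2*w)/4 + 1/2] = (-12*w**4*cos(w**3 + 5*w - 5/3)*atan(2*w) - 23*w**2*cos(w**3 + 5*w - 5/3)*atan(2*w) - 2*sin(w**3 + 5*w - 5/3) - 5*cos(w**3 + 5*w - 5/3)*atan(2*w))/(16*w**2 + 4) = G'(w).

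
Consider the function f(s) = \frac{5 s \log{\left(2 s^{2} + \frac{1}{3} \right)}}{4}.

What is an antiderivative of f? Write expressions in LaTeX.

For F(s) to be correct the identity F'(s) - f(s) = 0 must hold.
Check: d/ds[\frac{5 s^{2} \log{\left(2 s^{2} + \frac{1}{3} \right)}}{8} - \frac{5 s^{2}}{8} + \frac{5 \log{\left(6 s^{2} + 1 \right)}}{48}] = \frac{5 s \log{\left(2 s^{2} + \frac{1}{3} \right)}}{4} = f(s).

An antiderivative is F(s) = \frac{5 s^{2} \log{\left(2 s^{2} + \frac{1}{3} \right)}}{8} - \frac{5 s^{2}}{8} + \frac{5 \log{\left(6 s^{2} + 1 \right)}}{48}.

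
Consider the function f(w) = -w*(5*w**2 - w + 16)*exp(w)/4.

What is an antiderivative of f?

An antiderivative is F(w) = -5*w**3*exp(w)/4 + 4*w**2*exp(w) - 12*w*exp(w) + 12*exp(w).

Recognize the product-rule pattern: f = u'v + uv' with u = -5*w**3/4 + 4*w**2 - 12*w + 12, v = exp(w), so integration by parts undoes it.
Check: d/dw[-5*w**3*exp(w)/4 + 4*w**2*exp(w) - 12*w*exp(w) + 12*exp(w)] = -5*w**3*exp(w)/4 + w**2*exp(w)/4 - 4*w*exp(w), which equals f(w).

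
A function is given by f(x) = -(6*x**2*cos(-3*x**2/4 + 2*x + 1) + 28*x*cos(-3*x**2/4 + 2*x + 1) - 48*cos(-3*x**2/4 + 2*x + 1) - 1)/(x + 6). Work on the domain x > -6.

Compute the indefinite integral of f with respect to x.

F(x) = log(x/2 + 3) + 4*sin(-3*x**2/4 + 2*x + 1) + C

Since d/dx undoes antidifferentiation here, F'(x) = f(x) is required of F(x).
Check: d/dx[log(x/2 + 3) + 4*sin(-3*x**2/4 + 2*x + 1)] = (-6*x**2*cos(-3*x**2/4 + 2*x + 1) - 28*x*cos(-3*x**2/4 + 2*x + 1) + 48*cos(-3*x**2/4 + 2*x + 1) + 1)/(x + 6), which equals f(x).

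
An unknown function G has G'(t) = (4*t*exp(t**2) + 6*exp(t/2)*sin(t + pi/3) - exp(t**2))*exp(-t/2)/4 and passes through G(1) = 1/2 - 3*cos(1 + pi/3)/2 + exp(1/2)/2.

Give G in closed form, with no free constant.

The proposed G(t) is checked by its d/dt: the result must match the given G'(t).
A general antiderivative is exp(t**2 - t/2)/2 - 3*cos(t + pi/3)/2 + C.
The condition gives C = 1/2 - 3*cos(1 + pi/3)/2 + exp(1/2)/2 - (-3*cos(1 + pi/3)/2 + exp(1/2)/2) = 1/2.
So G(t) = exp(t**2 - t/2)/2 - 3*cos(t + pi/3)/2 + 1/2.
Check: d/dt[exp(t**2 - t/2)/2 - 3*cos(t + pi/3)/2 + 1/2] = t*exp(-t/2)*exp(t**2) + 3*sin(t + pi/3)/2 - exp(-t/2)*exp(t**2)/4, which equals G'(t).

G(t) = exp(t**2 - t/2)/2 - 3*cos(t + pi/3)/2 + 1/2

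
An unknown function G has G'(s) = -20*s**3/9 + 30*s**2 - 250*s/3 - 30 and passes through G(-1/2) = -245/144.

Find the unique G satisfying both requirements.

The substitution u = s**2/3 - 3*s - 1 works: G'(s) is exactly (dG/du)*(du/ds) for that inner function.
A general antiderivative is -5*(s**2/3 - 3*s - 1)**2 + C.
The condition gives C = -245/144 - (-245/144) = 0.
So G(s) = -5*(s**2 - 9*s - 3)**2/9.
Check: d/ds[-5*(s**2 - 9*s - 3)**2/9] = -20*s**3/9 + 30*s**2 - 250*s/3 - 30 = G'(s).

G(s) = -5*(s**2 - 9*s - 3)**2/9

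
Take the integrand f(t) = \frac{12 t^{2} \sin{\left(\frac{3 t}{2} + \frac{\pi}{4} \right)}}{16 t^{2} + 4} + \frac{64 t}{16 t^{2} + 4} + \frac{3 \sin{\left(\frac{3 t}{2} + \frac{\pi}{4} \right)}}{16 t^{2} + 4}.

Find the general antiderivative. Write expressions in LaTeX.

F(t) = 2 \log{\left(2 t^{2} + \frac{1}{2} \right)} - \frac{\cos{\left(\frac{3 t}{2} + \frac{\pi}{4} \right)}}{2} + C

Integrate term by term and add the pieces.
Check: d/dt[2 \log{\left(2 t^{2} + \frac{1}{2} \right)} - \frac{\cos{\left(\frac{3 t}{2} + \frac{\pi}{4} \right)}}{2}] = \frac{12 t^{2} \sin{\left(\frac{3 t}{2} + \frac{\pi}{4} \right)} + 64 t + 3 \sin{\left(\frac{3 t}{2} + \frac{\pi}{4} \right)}}{16 t^{2} + 4}, which equals f(t).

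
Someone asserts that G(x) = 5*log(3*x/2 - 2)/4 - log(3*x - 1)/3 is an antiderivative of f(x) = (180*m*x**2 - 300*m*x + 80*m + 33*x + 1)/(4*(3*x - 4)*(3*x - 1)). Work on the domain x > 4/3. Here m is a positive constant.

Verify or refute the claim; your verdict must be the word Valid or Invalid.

Invalid: d/dx[G] - f = -5*m, which is not 0.

d/dx[G] = (33*x + 1)/(36*x**2 - 60*x + 16)
d/dx[G] - f(x) = -5*m != 0.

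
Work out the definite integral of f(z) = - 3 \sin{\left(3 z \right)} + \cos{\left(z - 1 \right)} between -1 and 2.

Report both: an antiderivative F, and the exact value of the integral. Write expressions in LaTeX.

The integrand splits into summands that can be handled one at a time.
F(z) = \sin{\left(z - 1 \right)} + \cos{\left(3 z \right)} is an antiderivative of f.
Check: d/dz[\sin{\left(z - 1 \right)} + \cos{\left(3 z \right)}] = - 3 \sin{\left(3 z \right)} + \cos{\left(z - 1 \right)} = f(z).
F(2) = \sin{\left(1 \right)} + \cos{\left(6 \right)}; F(-1) = \cos{\left(3 \right)} - \sin{\left(2 \right)}.
Integral = F(2) - F(-1) = \sin{\left(1 \right)} + \sin{\left(2 \right)} + \cos{\left(6 \right)} - \cos{\left(3 \right)}.

Antiderivative: F(z) = \sin{\left(z - 1 \right)} + \cos{\left(3 z \right)}; value = \sin{\left(1 \right)} + \sin{\left(2 \right)} + \cos{\left(6 \right)} - \cos{\left(3 \right)}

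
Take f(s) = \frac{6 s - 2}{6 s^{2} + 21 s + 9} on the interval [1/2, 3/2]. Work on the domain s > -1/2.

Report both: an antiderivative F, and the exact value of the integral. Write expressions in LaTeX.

Antiderivative: F(s) = - \frac{\log{\left(s + \frac{1}{2} \right)}}{3} + \frac{4 \log{\left(s + 3 \right)}}{3}; value = - \frac{4 \log{\left(\frac{7}{2} \right)}}{3} - \frac{\log{\left(2 \right)}}{3} + \frac{4 \log{\left(\frac{9}{2} \right)}}{3}

The denominator factors as 3 \left(s + 3\right) \left(2 s + 1\right); partial fractions split f into directly integrable pieces: - \frac{2}{3 \left(2 s + 1\right)} + \frac{4}{3 \left(s + 3\right)}.
F(s) = - \frac{\log{\left(s + \frac{1}{2} \right)}}{3} + \frac{4 \log{\left(s + 3 \right)}}{3} is an antiderivative of f.
Check: d/ds[- \frac{\log{\left(s + \frac{1}{2} \right)}}{3} + \frac{4 \log{\left(s + 3 \right)}}{3}] = \frac{6 s - 2}{6 s^{2} + 21 s + 9} = f(s).
F(3/2) = - \frac{\log{\left(2 \right)}}{3} + \frac{4 \log{\left(\frac{9}{2} \right)}}{3}; F(1/2) = \frac{4 \log{\left(\frac{7}{2} \right)}}{3}.
Integral = F(3/2) - F(1/2) = - \frac{4 \log{\left(\frac{7}{2} \right)}}{3} - \frac{\log{\left(2 \right)}}{3} + \frac{4 \log{\left(\frac{9}{2} \right)}}{3}.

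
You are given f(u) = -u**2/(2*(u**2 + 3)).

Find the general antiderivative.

F(u) = (-u + sqrt(3)*atan(sqrt(3)*u/3))/2 + C

A first test for any F(u): its u-derivative must equal f(u) identically.
Check: d/du[(-u + sqrt(3)*atan(sqrt(3)*u/3))/2] = -u**2/(2*u**2 + 6), which equals f(u).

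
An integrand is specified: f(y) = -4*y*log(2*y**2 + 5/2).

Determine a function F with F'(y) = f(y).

Whatever form F(y) takes, F'(y) = f(y) is non-negotiable.
Check: d/dy[-2*y**2*log(2*y**2 + 5/2) + 2*y**2 - 5*log(4*y**2 + 5)/2] = -4*y*log(2*y**2 + 5/2) = f(y).

An antiderivative is F(y) = -2*y**2*log(2*y**2 + 5/2) + 2*y**2 - 5*log(4*y**2 + 5)/2.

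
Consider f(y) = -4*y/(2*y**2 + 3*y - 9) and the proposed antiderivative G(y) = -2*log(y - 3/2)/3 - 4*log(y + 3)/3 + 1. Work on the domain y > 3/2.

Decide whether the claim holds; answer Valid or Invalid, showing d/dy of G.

d/dy[G] = -4*y/(2*y**2 + 3*y - 9)
This equals f(y) exactly, so the claim holds.

Valid - the claim checks out under differentiation.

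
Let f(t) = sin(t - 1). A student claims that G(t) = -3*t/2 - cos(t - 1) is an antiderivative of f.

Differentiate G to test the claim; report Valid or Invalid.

d/dt[G] = sin(t - 1) - 3/2
d/dt[G] - f(t) = -3/2 != 0.

Invalid: d/dt[G] - f = -3/2, which is not 0.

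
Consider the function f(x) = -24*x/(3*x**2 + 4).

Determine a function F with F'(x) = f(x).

An antiderivative is F(x) = -4*log(3*x**2/2 + 2).

f matches the chain-rule pattern g'(h)*h' with inner function h(x) = 3*x**2/2 + 2; substituting u = h(x) collapses the integral.
Check: d/dx[-4*log(3*x**2/2 + 2)] = -24*x/(3*x**2 + 4) = f(x).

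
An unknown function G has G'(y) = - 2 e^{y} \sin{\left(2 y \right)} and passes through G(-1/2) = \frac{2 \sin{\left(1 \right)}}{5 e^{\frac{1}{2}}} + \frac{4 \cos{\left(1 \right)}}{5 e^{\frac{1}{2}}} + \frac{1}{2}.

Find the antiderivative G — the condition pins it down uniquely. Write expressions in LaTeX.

G(y) = \frac{- 4 e^{y} \sin{\left(2 y \right)} + 8 e^{y} \cos{\left(2 y \right)} + 5}{10}

Differentiate the proposed G(y) back; it has to land on the given G'(y).
A general antiderivative is - \frac{2 e^{y} \sin{\left(2 y \right)}}{5} + \frac{4 e^{y} \cos{\left(2 y \right)}}{5} + C.
The condition gives C = \frac{2 \sin{\left(1 \right)}}{5 e^{\frac{1}{2}}} + \frac{4 \cos{\left(1 \right)}}{5 e^{\frac{1}{2}}} + \frac{1}{2} - (\frac{2 \sin{\left(1 \right)}}{5 e^{\frac{1}{2}}} + \frac{4 \cos{\left(1 \right)}}{5 e^{\frac{1}{2}}}) = \frac{1}{2}.
So G(y) = \frac{- 4 e^{y} \sin{\left(2 y \right)} + 8 e^{y} \cos{\left(2 y \right)} + 5}{10}.
Check: d/dy[\frac{- 4 e^{y} \sin{\left(2 y \right)} + 8 e^{y} \cos{\left(2 y \right)} + 5}{10}] = - 2 e^{y} \sin{\left(2 y \right)} = G'(y).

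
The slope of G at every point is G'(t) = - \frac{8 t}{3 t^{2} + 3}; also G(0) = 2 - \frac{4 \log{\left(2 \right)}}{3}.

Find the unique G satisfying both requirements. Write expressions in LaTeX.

G'(t) matches the chain-rule pattern g'(h)*h' with inner function h(t) = 2 t^{2} + 2; substituting u = h(t) collapses the integral.
A general antiderivative is - \frac{4 \log{\left(2 t^{2} + 2 \right)}}{3} + C.
The condition gives C = 2 - \frac{4 \log{\left(2 \right)}}{3} - (- \frac{4 \log{\left(2 \right)}}{3}) = 2.
So G(t) = 2 - \frac{4 \log{\left(2 t^{2} + 2 \right)}}{3}.
Check: d/dt[2 - \frac{4 \log{\left(2 t^{2} + 2 \right)}}{3}] = - \frac{8 t}{3 t^{2} + 3} = G'(t).

G(t) = 2 - \frac{4 \log{\left(2 t^{2} + 2 \right)}}{3}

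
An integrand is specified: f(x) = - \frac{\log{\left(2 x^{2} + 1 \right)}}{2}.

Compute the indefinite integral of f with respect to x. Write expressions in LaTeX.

F(x) = \frac{- x \log{\left(2 x^{2} + 1 \right)} + 2 x - \sqrt{2} \operatorname{atan}{\left(\sqrt{2} x \right)}}{2} + C

For F(x) to be correct the identity F'(x) - f(x) = 0 must hold.
Check: d/dx[\frac{- x \log{\left(2 x^{2} + 1 \right)} + 2 x - \sqrt{2} \operatorname{atan}{\left(\sqrt{2} x \right)}}{2}] = - \frac{\log{\left(2 x^{2} + 1 \right)}}{2} = f(x).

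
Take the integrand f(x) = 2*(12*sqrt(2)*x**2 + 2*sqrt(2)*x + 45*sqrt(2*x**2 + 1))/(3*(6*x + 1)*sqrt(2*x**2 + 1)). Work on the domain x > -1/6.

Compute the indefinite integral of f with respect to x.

Whatever form F(x) takes, F'(x) = f(x) is non-negotiable.
Check: d/dx[2*sqrt(4*x**2 + 2)/3 + 5*log(3*x + 1/2)] = (24*sqrt(2)*x**2 + 4*sqrt(2)*x + 90*sqrt(2*x**2 + 1))/(18*x*sqrt(2*x**2 + 1) + 3*sqrt(2*x**2 + 1)), which equals f(x).

F(x) = 2*sqrt(4*x**2 + 2)/3 + 5*log(3*x + 1/2) + C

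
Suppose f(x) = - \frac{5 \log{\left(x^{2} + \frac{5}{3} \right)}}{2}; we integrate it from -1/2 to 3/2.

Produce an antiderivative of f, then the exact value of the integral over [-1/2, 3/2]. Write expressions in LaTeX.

Antiderivative: F(x) = \frac{5 \left(- 3 x \log{\left(x^{2} + \frac{5}{3} \right)} + 6 x - 2 \sqrt{15} \operatorname{atan}{\left(\frac{\sqrt{15} x}{5} \right)}\right)}{6}; value = - \frac{5 \sqrt{15} \operatorname{atan}{\left(\frac{3 \sqrt{15}}{10} \right)}}{3} - \frac{15 \log{\left(\frac{47}{12} \right)}}{4} - \frac{5 \sqrt{15} \operatorname{atan}{\left(\frac{\sqrt{15}}{10} \right)}}{3} - \frac{5 \log{\left(\frac{23}{12} \right)}}{4} + 10

Check any antiderivative F(x) by computing F'(x) and comparing it with f(x).
F(x) = \frac{5 \left(- 3 x \log{\left(x^{2} + \frac{5}{3} \right)} + 6 x - 2 \sqrt{15} \operatorname{atan}{\left(\frac{\sqrt{15} x}{5} \right)}\right)}{6} is an antiderivative of f.
Check: d/dx[\frac{5 \left(- 3 x \log{\left(x^{2} + \frac{5}{3} \right)} + 6 x - 2 \sqrt{15} \operatorname{atan}{\left(\frac{\sqrt{15} x}{5} \right)}\right)}{6}] = - \frac{5 \log{\left(x^{2} + \frac{5}{3} \right)}}{2} = f(x).
F(3/2) = - \frac{5 \sqrt{15} \operatorname{atan}{\left(\frac{3 \sqrt{15}}{10} \right)}}{3} - \frac{15 \log{\left(\frac{47}{12} \right)}}{4} + \frac{15}{2}; F(-1/2) = - \frac{5}{2} + \frac{5 \log{\left(\frac{23}{12} \right)}}{4} + \frac{5 \sqrt{15} \operatorname{atan}{\left(\frac{\sqrt{15}}{10} \right)}}{3}.
Integral = F(3/2) - F(-1/2) = - \frac{5 \sqrt{15} \operatorname{atan}{\left(\frac{3 \sqrt{15}}{10} \right)}}{3} - \frac{15 \log{\left(\frac{47}{12} \right)}}{4} - \frac{5 \sqrt{15} \operatorname{atan}{\left(\frac{\sqrt{15}}{10} \right)}}{3} - \frac{5 \log{\left(\frac{23}{12} \right)}}{4} + 10.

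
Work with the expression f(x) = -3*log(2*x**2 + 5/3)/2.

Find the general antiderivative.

Differentiate the proposed F(x) back; it has to land on f(x) exactly.
Check: d/dx[(-3*x*log(2*x**2 + 5/3) + 6*x - sqrt(30)*atan(sqrt(30)*x/5))/2] = -3*log(2*x**2 + 5/3)/2 = f(x).

F(x) = (-3*x*log(2*x**2 + 5/3) + 6*x - sqrt(30)*atan(sqrt(30)*x/5))/2 + C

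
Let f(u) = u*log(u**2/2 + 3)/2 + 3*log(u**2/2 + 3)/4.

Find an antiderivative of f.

Integrate term by term and add the pieces.
Check: d/du[u**2*log(u**2/2 + 3)/4 - u**2/4 + 3*u*log(u**2/2 + 3)/4 - 3*u/2 + 3*log(u**2 + 6)/2 + 3*sqrt(6)*atan(sqrt(6)*u/6)/2] = u*log(u**2/2 + 3)/2 + 3*log(u**2/2 + 3)/4 = f(u).

An antiderivative is F(u) = u**2*log(u**2/2 + 3)/4 - u**2/4 + 3*u*log(u**2/2 + 3)/4 - 3*u/2 + 3*log(u**2 + 6)/2 + 3*sqrt(6)*atan(sqrt(6)*u/6)/2.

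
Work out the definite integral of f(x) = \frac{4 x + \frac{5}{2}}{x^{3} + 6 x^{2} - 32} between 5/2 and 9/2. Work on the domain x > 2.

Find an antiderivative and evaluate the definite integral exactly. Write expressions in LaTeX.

Antiderivative: F(x) = \frac{7 \log{\left(x - 2 \right)}}{24} - \frac{7 \log{\left(x + 4 \right)}}{24} - \frac{9}{4 x + 16}; value = - \frac{7 \log{\left(\frac{17}{2} \right)}}{24} + \frac{18}{221} + \frac{7 \log{\left(2 \right)}}{24} + \frac{7 \log{\left(\frac{5}{2} \right)}}{24} + \frac{7 \log{\left(\frac{13}{2} \right)}}{24}

The denominator factors as 2 \left(x - 2\right) \left(x + 4\right)^{2}; partial fractions split f into directly integrable pieces: - \frac{7}{24 \left(x + 4\right)} + \frac{9}{4 \left(x + 4\right)^{2}} + \frac{7}{24 \left(x - 2\right)}.
F(x) = \frac{7 \log{\left(x - 2 \right)}}{24} - \frac{7 \log{\left(x + 4 \right)}}{24} - \frac{9}{4 x + 16} is an antiderivative of f.
Check: d/dx[\frac{7 \log{\left(x - 2 \right)}}{24} - \frac{7 \log{\left(x + 4 \right)}}{24} - \frac{9}{4 x + 16}] = \frac{8 x + 5}{2 x^{3} + 12 x^{2} - 64}, which equals f(x).
F(9/2) = - \frac{7 \log{\left(\frac{17}{2} \right)}}{24} - \frac{9}{34} + \frac{7 \log{\left(\frac{5}{2} \right)}}{24}; F(5/2) = - \frac{7 \log{\left(\frac{13}{2} \right)}}{24} - \frac{9}{26} - \frac{7 \log{\left(2 \right)}}{24}.
Integral = F(9/2) - F(5/2) = - \frac{7 \log{\left(\frac{17}{2} \right)}}{24} + \frac{18}{221} + \frac{7 \log{\left(2 \right)}}{24} + \frac{7 \log{\left(\frac{5}{2} \right)}}{24} + \frac{7 \log{\left(\frac{13}{2} \right)}}{24}.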